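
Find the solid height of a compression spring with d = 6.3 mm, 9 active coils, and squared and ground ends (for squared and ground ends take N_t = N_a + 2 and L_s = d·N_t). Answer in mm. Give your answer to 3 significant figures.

69.3 mm

squared and ground ends: N_t = N_a + 2 = 9 + 2 = 11
L_s = d·N_t = 6.3 × 11 = 69.3 mm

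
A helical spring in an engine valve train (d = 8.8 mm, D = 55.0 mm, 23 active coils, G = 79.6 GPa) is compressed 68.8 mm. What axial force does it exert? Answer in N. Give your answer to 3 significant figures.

k = Gd⁴/(8D³N_a) = (79.6×10³)(8.8⁴)/(8·55.0³·23) = 15.593 N/mm
F = k·δ = 15.593 × 68.8 = 1072.8 N

1070 N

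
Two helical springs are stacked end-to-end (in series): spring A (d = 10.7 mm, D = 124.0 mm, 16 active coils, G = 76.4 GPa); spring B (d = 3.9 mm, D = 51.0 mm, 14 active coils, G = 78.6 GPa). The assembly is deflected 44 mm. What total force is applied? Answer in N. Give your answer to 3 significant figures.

41.5 N

k_A = Gd⁴/(8D³N_a) = (76.4×10³)(10.7⁴)/(8·124.0³·16) = 4.1035 N/mm
k_B = Gd⁴/(8D³N_a) = (78.6×10³)(3.9⁴)/(8·51.0³·14) = 1.2239 N/mm
Series: 1/k_eq = 1/4.1035 + 1/1.2239 = 1.0607; k_eq = 0.94274 N/mm
F = k_eq·δ = 0.94274·44 = 41.48 N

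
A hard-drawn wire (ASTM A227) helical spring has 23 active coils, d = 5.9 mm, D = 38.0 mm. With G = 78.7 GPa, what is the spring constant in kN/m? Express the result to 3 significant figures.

9.45 kN/m

k = Gd⁴/(8D³N_a) = (78.7×10³ × 5.9⁴) / (8 × 38.0³ × 23)
  = 9.53636e+07 / 1.00964e+07 = 9.4453 N/mm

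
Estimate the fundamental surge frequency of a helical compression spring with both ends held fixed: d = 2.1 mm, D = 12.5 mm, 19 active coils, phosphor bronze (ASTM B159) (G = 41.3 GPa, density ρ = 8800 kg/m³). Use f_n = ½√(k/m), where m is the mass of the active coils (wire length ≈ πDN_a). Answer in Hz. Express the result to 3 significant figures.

172 Hz

k = Gd⁴/(8D³N_a) = (41.3×10³)(2.1⁴)/(8·12.5³·19) = 2.7055 N/mm = 2705.5 N/m
Wire length L = πDN_a = π·12.5·19 = 746.13 mm
m = ρ·(πd²/4)·L = 8800 × 3.4636×10⁻⁶ m² × 0.74613 m = 0.022742 kg
f_n = ½√(k/m) = 0.5·√(2705.5/0.022742) = 0.5·√(1.1897e+05) = 172.46 Hz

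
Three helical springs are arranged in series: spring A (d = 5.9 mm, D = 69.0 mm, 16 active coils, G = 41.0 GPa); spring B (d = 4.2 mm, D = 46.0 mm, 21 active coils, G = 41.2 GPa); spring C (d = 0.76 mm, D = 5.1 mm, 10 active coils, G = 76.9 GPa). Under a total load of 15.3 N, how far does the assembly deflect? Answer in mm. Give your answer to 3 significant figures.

k_A = Gd⁴/(8D³N_a) = (41.0×10³)(5.9⁴)/(8·69.0³·16) = 1.1815 N/mm
k_B = Gd⁴/(8D³N_a) = (41.2×10³)(4.2⁴)/(8·46.0³·21) = 0.78399 N/mm
k_C = Gd⁴/(8D³N_a) = (76.9×10³)(0.76⁴)/(8·5.1³·10) = 2.4176 N/mm
Series: 1/k_eq = 1/1.1815 + 1/0.78399 + 1/2.4176 = 2.5355; k_eq = 0.39439 N/mm
δ = F/k_eq = 15.3/0.39439 = 38.794 mm

38.8 mm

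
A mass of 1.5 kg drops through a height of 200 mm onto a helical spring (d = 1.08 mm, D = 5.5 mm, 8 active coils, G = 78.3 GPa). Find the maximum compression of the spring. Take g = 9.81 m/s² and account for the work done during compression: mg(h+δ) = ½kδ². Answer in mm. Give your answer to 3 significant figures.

25.8 mm

k = Gd⁴/(8D³N_a) = (78.3×10³)(1.08⁴)/(8·5.5³·8) = 10.004 N/mm
W = mg = 1.5 × 9.81 = 14.715 N
½kδ² − Wδ − Wh = 0 → δ = (W + √(W² + 2kWh))/k
δ = (14.715 + √(216.53 + 58885.6))/10.004 = (14.715 + 243.11)/10.004 = 25.771 mm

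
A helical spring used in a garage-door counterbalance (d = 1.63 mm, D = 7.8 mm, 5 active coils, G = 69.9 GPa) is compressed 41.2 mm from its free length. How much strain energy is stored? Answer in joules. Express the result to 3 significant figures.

22.1 J

k = Gd⁴/(8D³N_a) = (69.9×10³)(1.63⁴)/(8·7.8³·5) = 25.995 N/mm
U = ½kδ² = 0.5 × 25.995 × 41.2² = 22062 N·mm = 22.062 J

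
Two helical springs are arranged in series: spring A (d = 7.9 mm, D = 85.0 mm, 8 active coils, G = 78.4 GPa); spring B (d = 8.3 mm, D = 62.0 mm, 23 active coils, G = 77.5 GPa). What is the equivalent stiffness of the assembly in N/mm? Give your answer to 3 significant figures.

k_A = Gd⁴/(8D³N_a) = (78.4×10³)(7.9⁴)/(8·85.0³·8) = 7.7694 N/mm
k_B = Gd⁴/(8D³N_a) = (77.5×10³)(8.3⁴)/(8·62.0³·23) = 8.3873 N/mm
Series: 1/k_eq = 1/7.7694 + 1/8.3873 = 0.24794; k_eq = 4.0333 N/mm

4.03 N/mm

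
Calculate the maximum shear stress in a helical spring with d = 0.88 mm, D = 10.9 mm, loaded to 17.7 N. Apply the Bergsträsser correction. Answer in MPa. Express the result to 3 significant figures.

798 MPa

Spring index C = D/d = 10.9/0.88 = 12.3864
K_B = (4C+2)/(4C−3) = 51.545/46.545 = 1.1074
τ₀ = 8FD/(πd³) = 8·17.7·10.9/(π·0.88³) = 1543.44/2.1409 = 720.93 MPa
τ_max = K·τ₀ = 1.1074 × 720.93 = 798.37 MPa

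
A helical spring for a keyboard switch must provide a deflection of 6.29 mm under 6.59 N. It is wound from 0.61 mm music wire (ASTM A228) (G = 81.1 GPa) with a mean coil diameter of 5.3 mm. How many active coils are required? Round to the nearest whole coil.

9

Required rate k = F/δ = 6.59/6.29 = 1.0477 N/mm
N_a = Gd⁴/(8D³k) = (81.1×10³ × 0.61⁴)/(8 × 5.3³ × 1.0477)
    = 11229 / 1247.82 = 8.999 → 9 coils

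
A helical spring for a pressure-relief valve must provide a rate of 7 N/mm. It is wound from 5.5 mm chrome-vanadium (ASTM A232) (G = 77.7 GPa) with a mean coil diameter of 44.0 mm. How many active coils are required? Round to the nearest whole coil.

N_a = Gd⁴/(8D³k) = (77.7×10³ × 5.5⁴)/(8 × 44.0³ × 7)
    = 7.11004e+07 / 4.7703e+06 = 14.9 → 15 coils

15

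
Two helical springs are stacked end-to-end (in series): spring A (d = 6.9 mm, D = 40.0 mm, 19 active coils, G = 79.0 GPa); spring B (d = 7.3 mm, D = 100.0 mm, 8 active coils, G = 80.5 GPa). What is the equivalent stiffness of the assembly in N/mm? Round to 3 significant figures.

k_A = Gd⁴/(8D³N_a) = (79.0×10³)(6.9⁴)/(8·40.0³·19) = 18.408 N/mm
k_B = Gd⁴/(8D³N_a) = (80.5×10³)(7.3⁴)/(8·100.0³·8) = 3.572 N/mm
Series: 1/k_eq = 1/18.408 + 1/3.572 = 0.33428; k_eq = 2.9915 N/mm

2.99 N/mm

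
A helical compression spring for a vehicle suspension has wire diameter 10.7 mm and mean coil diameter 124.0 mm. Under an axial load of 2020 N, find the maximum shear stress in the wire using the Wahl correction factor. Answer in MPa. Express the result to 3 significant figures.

Spring index C = D/d = 124.0/10.7 = 11.5888
K_W = (4C−1)/(4C−4) + 0.615/C = 45.355/42.355 + 0.0531 = 1.1239
τ₀ = 8FD/(πd³) = 8·2020·124.0/(π·10.7³) = 2.00384e+06/3848.6 = 520.67 MPa
τ_max = K·τ₀ = 1.1239 × 520.67 = 585.18 MPa

585 MPa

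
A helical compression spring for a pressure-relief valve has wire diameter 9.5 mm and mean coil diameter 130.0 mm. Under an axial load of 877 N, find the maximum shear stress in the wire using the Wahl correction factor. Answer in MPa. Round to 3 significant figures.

Spring index C = D/d = 130.0/9.5 = 13.6842
K_W = (4C−1)/(4C−4) + 0.615/C = 53.737/50.737 + 0.0449 = 1.1041
τ₀ = 8FD/(πd³) = 8·877·130.0/(π·9.5³) = 912080/2693.5 = 338.62 MPa
τ_max = K·τ₀ = 1.1041 × 338.62 = 373.86 MPa

374 MPa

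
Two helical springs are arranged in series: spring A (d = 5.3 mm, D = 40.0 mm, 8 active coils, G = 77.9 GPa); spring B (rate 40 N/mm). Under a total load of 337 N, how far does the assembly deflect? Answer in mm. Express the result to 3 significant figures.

30.9 mm

k_A = Gd⁴/(8D³N_a) = (77.9×10³)(5.3⁴)/(8·40.0³·8) = 15.007 N/mm
Series: 1/k_eq = 1/15.007 + 1/40 = 0.091638; k_eq = 10.913 N/mm
δ = F/k_eq = 337/10.913 = 30.882 mm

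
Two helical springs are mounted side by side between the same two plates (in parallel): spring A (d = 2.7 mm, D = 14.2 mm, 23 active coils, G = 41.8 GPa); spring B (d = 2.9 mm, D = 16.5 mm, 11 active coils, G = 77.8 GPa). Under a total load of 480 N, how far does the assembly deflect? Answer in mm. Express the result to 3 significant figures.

k_A = Gd⁴/(8D³N_a) = (41.8×10³)(2.7⁴)/(8·14.2³·23) = 4.2165 N/mm
k_B = Gd⁴/(8D³N_a) = (77.8×10³)(2.9⁴)/(8·16.5³·11) = 13.92 N/mm
Parallel: k_eq = 4.2165 + 13.92 = 18.136 N/mm
δ = F/k_eq = 480/18.136 = 26.466 mm

26.5 mm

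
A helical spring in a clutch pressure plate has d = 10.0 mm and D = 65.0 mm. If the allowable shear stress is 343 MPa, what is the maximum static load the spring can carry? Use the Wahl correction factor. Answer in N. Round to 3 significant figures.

1680 N

C = D/d = 65.0/10.0 = 6.5000
K_W = (4C−1)/(4C−4) + 0.615/C = 25.000/22.000 + 0.0946 = 1.2310
τ_max = K·8FD/(πd³) → F_max = τ_allow·πd³/(8DK)
F_max = 343·π·10.0³/(8·65.0·1.2310) = 1.0776e+06/640.11 = 1683.4 N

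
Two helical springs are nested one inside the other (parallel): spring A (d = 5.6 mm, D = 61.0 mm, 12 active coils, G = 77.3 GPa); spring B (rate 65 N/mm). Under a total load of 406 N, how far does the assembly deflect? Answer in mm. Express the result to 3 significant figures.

k_A = Gd⁴/(8D³N_a) = (77.3×10³)(5.6⁴)/(8·61.0³·12) = 3.4888 N/mm
Parallel: k_eq = 3.4888 + 65 = 68.489 N/mm
δ = F/k_eq = 406/68.489 = 5.928 mm

5.93 mm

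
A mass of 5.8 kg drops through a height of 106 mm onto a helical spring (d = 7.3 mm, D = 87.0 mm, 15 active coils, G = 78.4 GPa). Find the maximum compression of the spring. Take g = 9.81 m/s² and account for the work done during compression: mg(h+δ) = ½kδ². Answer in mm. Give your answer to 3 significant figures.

k = Gd⁴/(8D³N_a) = (78.4×10³)(7.3⁴)/(8·87.0³·15) = 2.8175 N/mm
W = mg = 5.8 × 9.81 = 56.898 N
½kδ² − Wδ − Wh = 0 → δ = (W + √(W² + 2kWh))/k
δ = (56.898 + √(3237.4 + 33986.1))/2.8175 = (56.898 + 192.93)/2.8175 = 88.671 mm

88.7 mm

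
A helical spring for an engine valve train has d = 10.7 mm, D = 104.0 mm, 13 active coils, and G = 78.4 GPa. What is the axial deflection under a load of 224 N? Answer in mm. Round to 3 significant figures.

k = Gd⁴/(8D³N_a) = (78.4×10³)(10.7⁴)/(8·104.0³·13) = 8.7845 N/mm
δ = F/k = 224 / 8.7845 = 25.499 mm

25.5 mm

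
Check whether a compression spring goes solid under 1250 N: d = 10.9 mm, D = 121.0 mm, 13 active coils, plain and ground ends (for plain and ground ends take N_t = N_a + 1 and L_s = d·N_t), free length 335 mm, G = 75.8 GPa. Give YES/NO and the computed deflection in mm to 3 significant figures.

YES, δ = 215 mm

k = Gd⁴/(8D³N_a) = (75.8×10³)(10.9⁴)/(8·121.0³·13) = 5.8075 N/mm
N_t = 14; L_s = 10.9·14 = 152.6 mm; δ_solid = L₀ − L_s = 335 − 152.6 = 182.4 mm
δ = F/k = 1250/5.8075 = 215.24 mm
δ ≥ δ_solid → spring goes solid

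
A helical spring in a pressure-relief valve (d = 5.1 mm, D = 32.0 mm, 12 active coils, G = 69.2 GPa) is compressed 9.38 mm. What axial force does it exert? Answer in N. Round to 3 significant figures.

k = Gd⁴/(8D³N_a) = (69.2×10³)(5.1⁴)/(8·32.0³·12) = 14.882 N/mm
F = k·δ = 14.882 × 9.38 = 139.59 N

140 N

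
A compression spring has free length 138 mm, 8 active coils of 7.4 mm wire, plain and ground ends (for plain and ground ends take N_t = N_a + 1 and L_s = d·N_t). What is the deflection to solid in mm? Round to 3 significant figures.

N_t = 9; L_s = 7.4·9 = 66.6 mm
δ_solid = L₀ − L_s = 138 − 66.6 = 71.4 mm

71.4 mm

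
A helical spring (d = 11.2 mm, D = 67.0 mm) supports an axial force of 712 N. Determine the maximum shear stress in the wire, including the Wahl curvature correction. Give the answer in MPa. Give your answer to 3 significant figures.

108 MPa

Spring index C = D/d = 67.0/11.2 = 5.9821
K_W = (4C−1)/(4C−4) + 0.615/C = 22.929/19.929 + 0.1028 = 1.2533
τ₀ = 8FD/(πd³) = 8·712·67.0/(π·11.2³) = 381632/4413.7 = 86.465 MPa
τ_max = K·τ₀ = 1.2533 × 86.465 = 108.37 MPa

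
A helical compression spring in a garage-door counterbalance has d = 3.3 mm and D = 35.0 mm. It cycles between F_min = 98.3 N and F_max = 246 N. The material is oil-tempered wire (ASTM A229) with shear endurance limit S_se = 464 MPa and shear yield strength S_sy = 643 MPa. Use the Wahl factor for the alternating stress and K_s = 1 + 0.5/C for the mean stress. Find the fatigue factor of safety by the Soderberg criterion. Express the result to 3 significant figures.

0.874

C = D/d = 35.0/3.3 = 10.6061; K_W = (4C−1)/(4C−4)+0.615/C = 1.1361; K_s = 1+0.5/C = 1.0471
F_a = (F_max−F_min)/2 = 73.85 N; F_m = (F_max+F_min)/2 = 172.15 N
τ_a = K_W·8F_aD/(πd³) = 1.1361 × 183.15 = 208.07 MPa
τ_m = K_s·8F_mD/(πd³) = 1.0471 × 426.95 = 447.07 MPa
Soderberg: 1/n_f = τ_a/S_se + τ_m/S_sy = 208.07/464 + 447.07/643 = 0.44844 + 0.69529 = 1.1437
n_f = 1/1.1437 = 0.8743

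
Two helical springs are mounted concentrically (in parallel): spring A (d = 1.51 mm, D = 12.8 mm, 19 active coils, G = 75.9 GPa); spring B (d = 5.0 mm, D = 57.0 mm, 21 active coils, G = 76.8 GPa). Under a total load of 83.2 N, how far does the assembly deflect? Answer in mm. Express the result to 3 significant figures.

k_A = Gd⁴/(8D³N_a) = (75.9×10³)(1.51⁴)/(8·12.8³·19) = 1.2379 N/mm
k_B = Gd⁴/(8D³N_a) = (76.8×10³)(5.0⁴)/(8·57.0³·21) = 1.5428 N/mm
Parallel: k_eq = 1.2379 + 1.5428 = 2.7807 N/mm
δ = F/k_eq = 83.2/2.7807 = 29.921 mm

29.9 mm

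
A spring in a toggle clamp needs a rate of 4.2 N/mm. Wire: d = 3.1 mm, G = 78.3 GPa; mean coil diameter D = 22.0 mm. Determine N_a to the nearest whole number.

N_a = Gd⁴/(8D³k) = (78.3×10³ × 3.1⁴)/(8 × 22.0³ × 4.2)
    = 7.23117e+06 / 357773 = 20.21 → 20 coils

20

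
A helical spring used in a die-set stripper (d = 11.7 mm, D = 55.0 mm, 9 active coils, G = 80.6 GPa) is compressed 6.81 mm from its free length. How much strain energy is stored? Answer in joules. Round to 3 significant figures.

2.92 J

k = Gd⁴/(8D³N_a) = (80.6×10³)(11.7⁴)/(8·55.0³·9) = 126.08 N/mm
U = ½kδ² = 0.5 × 126.08 × 6.81² = 2923.6 N·mm = 2.9236 J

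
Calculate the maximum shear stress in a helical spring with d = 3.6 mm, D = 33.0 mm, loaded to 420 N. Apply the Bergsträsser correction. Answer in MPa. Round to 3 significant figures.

869 MPa

Spring index C = D/d = 33.0/3.6 = 9.1667
K_B = (4C+2)/(4C−3) = 38.667/33.667 = 1.1485
τ₀ = 8FD/(πd³) = 8·420·33.0/(π·3.6³) = 110880/146.57 = 756.48 MPa
τ_max = K·τ₀ = 1.1485 × 756.48 = 868.83 MPa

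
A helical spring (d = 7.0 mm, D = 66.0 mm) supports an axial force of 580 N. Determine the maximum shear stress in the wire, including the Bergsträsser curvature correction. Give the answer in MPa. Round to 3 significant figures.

325 MPa

Spring index C = D/d = 66.0/7.0 = 9.4286
K_B = (4C+2)/(4C−3) = 39.714/34.714 = 1.1440
τ₀ = 8FD/(πd³) = 8·580·66.0/(π·7.0³) = 306240/1077.6 = 284.2 MPa
τ_max = K·τ₀ = 1.1440 × 284.2 = 325.13 MPa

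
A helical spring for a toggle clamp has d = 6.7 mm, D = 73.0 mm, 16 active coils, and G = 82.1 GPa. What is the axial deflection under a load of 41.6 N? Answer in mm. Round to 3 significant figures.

12.5 mm

k = Gd⁴/(8D³N_a) = (82.1×10³)(6.7⁴)/(8·73.0³·16) = 3.3225 N/mm
δ = F/k = 41.6 / 3.3225 = 12.521 mm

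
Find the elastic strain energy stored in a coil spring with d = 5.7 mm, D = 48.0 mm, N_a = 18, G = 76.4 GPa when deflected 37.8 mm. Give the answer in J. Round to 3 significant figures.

k = Gd⁴/(8D³N_a) = (76.4×10³)(5.7⁴)/(8·48.0³·18) = 5.0642 N/mm
U = ½kδ² = 0.5 × 5.0642 × 37.8² = 3617.9 N·mm = 3.6179 J

3.62 J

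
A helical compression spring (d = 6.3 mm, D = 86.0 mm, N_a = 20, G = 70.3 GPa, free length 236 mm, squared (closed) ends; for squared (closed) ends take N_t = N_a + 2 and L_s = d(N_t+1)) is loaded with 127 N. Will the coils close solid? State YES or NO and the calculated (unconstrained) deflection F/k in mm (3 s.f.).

YES, δ = 117 mm

k = Gd⁴/(8D³N_a) = (70.3×10³)(6.3⁴)/(8·86.0³·20) = 1.0882 N/mm
N_t = 22; L_s = 6.3·23 = 144.9 mm; δ_solid = L₀ − L_s = 236 − 144.9 = 91.1 mm
δ = F/k = 127/1.0882 = 116.71 mm
δ ≥ δ_solid → spring goes solid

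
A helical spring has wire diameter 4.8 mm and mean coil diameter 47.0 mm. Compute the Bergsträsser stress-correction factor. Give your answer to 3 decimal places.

1.138

C = D/d = 47.0/4.8 = 9.7917
K_B = (4C+2)/(4C−3) = 41.167/36.167 = 1.1382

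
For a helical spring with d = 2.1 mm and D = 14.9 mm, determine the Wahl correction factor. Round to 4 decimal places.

C = D/d = 14.9/2.1 = 7.0952
K_W = (4C−1)/(4C−4) + 0.615/C = 27.381/24.381 + 0.0867 = 1.2097

1.2097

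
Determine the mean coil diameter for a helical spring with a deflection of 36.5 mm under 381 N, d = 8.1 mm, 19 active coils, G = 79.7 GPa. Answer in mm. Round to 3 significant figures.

60.0 mm

Required rate k = F/δ = 381/36.5 = 10.438 N/mm
D = (Gd⁴/(8N_a·k))^(1/3) = (79.7×10³·8.1⁴/(8·19·10.438))^(1/3)
  = (216233)^(1/3) = 60.0216 mm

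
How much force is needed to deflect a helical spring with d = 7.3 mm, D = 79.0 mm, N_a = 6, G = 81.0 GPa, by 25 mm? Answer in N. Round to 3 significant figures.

243 N

k = Gd⁴/(8D³N_a) = (81.0×10³)(7.3⁴)/(8·79.0³·6) = 9.7197 N/mm
F = k·δ = 9.7197 × 25 = 242.99 N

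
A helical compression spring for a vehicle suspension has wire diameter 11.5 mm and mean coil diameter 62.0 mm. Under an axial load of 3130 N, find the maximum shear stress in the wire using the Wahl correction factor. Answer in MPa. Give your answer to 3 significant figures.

417 MPa

Spring index C = D/d = 62.0/11.5 = 5.3913
K_W = (4C−1)/(4C−4) + 0.615/C = 20.565/17.565 + 0.1141 = 1.2849
τ₀ = 8FD/(πd³) = 8·3130·62.0/(π·11.5³) = 1.55248e+06/4778 = 324.92 MPa
τ_max = K·τ₀ = 1.2849 × 324.92 = 417.48 MPa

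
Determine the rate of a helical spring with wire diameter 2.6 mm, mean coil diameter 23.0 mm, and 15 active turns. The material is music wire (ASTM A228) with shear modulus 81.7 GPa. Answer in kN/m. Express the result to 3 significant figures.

2.56 kN/m

k = Gd⁴/(8D³N_a) = (81.7×10³ × 2.6⁴) / (8 × 23.0³ × 15)
  = 3.73349e+06 / 1.46004e+06 = 2.5571 N/mm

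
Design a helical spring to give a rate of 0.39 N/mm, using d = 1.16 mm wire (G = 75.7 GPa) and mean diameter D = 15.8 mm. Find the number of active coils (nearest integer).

11

N_a = Gd⁴/(8D³k) = (75.7×10³ × 1.16⁴)/(8 × 15.8³ × 0.39)
    = 137065 / 12306.3 = 11.14 → 11 coils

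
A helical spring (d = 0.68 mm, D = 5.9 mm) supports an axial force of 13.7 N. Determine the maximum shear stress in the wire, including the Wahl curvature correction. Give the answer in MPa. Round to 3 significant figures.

765 MPa

Spring index C = D/d = 5.9/0.68 = 8.6765
K_W = (4C−1)/(4C−4) + 0.615/C = 33.706/30.706 + 0.0709 = 1.1686
τ₀ = 8FD/(πd³) = 8·13.7·5.9/(π·0.68³) = 646.64/0.98782 = 654.62 MPa
τ_max = K·τ₀ = 1.1686 × 654.62 = 764.97 MPa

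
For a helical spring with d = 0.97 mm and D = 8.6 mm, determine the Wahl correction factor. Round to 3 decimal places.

C = D/d = 8.6/0.97 = 8.8660
K_W = (4C−1)/(4C−4) + 0.615/C = 34.464/31.464 + 0.0694 = 1.1647

1.165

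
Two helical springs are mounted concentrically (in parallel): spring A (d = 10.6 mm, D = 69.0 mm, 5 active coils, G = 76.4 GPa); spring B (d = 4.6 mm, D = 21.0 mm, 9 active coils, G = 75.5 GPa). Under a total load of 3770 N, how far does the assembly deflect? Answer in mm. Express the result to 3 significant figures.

k_A = Gd⁴/(8D³N_a) = (76.4×10³)(10.6⁴)/(8·69.0³·5) = 73.402 N/mm
k_B = Gd⁴/(8D³N_a) = (75.5×10³)(4.6⁴)/(8·21.0³·9) = 50.698 N/mm
Parallel: k_eq = 73.402 + 50.698 = 124.1 N/mm
δ = F/k_eq = 3770/124.1 = 30.379 mm

30.4 mm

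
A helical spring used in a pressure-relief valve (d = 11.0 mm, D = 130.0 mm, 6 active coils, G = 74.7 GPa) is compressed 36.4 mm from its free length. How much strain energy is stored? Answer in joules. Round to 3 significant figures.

k = Gd⁴/(8D³N_a) = (74.7×10³)(11.0⁴)/(8·130.0³·6) = 10.371 N/mm
U = ½kδ² = 0.5 × 10.371 × 36.4² = 6870.6 N·mm = 6.8706 J

6.87 J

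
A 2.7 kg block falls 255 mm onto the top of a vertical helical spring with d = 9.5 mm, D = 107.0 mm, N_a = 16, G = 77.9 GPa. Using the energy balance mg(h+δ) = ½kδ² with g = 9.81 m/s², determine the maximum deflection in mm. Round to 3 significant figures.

k = Gd⁴/(8D³N_a) = (77.9×10³)(9.5⁴)/(8·107.0³·16) = 4.0464 N/mm
W = mg = 2.7 × 9.81 = 26.487 N
½kδ² − Wδ − Wh = 0 → δ = (W + √(W² + 2kWh))/k
δ = (26.487 + √(701.56 + 54660.5))/4.0464 = (26.487 + 235.29)/4.0464 = 64.694 mm

64.7 mm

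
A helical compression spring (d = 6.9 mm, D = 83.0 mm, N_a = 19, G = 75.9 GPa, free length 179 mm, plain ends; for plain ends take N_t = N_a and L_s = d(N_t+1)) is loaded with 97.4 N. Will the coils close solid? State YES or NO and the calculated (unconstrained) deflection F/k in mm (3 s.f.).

YES, δ = 49.2 mm

k = Gd⁴/(8D³N_a) = (75.9×10³)(6.9⁴)/(8·83.0³·19) = 1.9795 N/mm
N_t = 19; L_s = 6.9·20 = 138 mm; δ_solid = L₀ − L_s = 179 − 138 = 41 mm
δ = F/k = 97.4/1.9795 = 49.204 mm
δ ≥ δ_solid → spring goes solid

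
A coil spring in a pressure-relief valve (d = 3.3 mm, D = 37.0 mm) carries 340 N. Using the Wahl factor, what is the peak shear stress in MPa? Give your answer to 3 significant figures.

Spring index C = D/d = 37.0/3.3 = 11.2121
K_W = (4C−1)/(4C−4) + 0.615/C = 43.848/40.848 + 0.0549 = 1.1283
τ₀ = 8FD/(πd³) = 8·340·37.0/(π·3.3³) = 100640/112.9 = 891.41 MPa
τ_max = K·τ₀ = 1.1283 × 891.41 = 1005.8 MPa

1010 MPa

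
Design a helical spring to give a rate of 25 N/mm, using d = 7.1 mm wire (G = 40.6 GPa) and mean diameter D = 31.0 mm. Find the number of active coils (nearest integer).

17

N_a = Gd⁴/(8D³k) = (40.6×10³ × 7.1⁴)/(8 × 31.0³ × 25)
    = 1.03171e+08 / 5.9582e+06 = 17.32 → 17 coils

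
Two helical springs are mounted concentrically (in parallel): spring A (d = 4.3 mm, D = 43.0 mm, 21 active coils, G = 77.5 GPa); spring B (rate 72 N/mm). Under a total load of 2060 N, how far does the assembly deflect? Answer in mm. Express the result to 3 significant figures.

27.8 mm

k_A = Gd⁴/(8D³N_a) = (77.5×10³)(4.3⁴)/(8·43.0³·21) = 1.9836 N/mm
Parallel: k_eq = 1.9836 + 72 = 73.984 N/mm
δ = F/k_eq = 2060/73.984 = 27.844 mm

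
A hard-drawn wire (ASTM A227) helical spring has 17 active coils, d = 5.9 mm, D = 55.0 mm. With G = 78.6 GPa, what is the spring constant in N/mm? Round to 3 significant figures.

k = Gd⁴/(8D³N_a) = (78.6×10³ × 5.9⁴) / (8 × 55.0³ × 17)
  = 9.52425e+07 / 2.2627e+07 = 4.2092 N/mm

4.21 N/mm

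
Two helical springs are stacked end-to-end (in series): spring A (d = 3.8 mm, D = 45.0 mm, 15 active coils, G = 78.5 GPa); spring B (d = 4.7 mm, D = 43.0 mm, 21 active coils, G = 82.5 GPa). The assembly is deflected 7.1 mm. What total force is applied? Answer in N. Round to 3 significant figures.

7.10 N

k_A = Gd⁴/(8D³N_a) = (78.5×10³)(3.8⁴)/(8·45.0³·15) = 1.4969 N/mm
k_B = Gd⁴/(8D³N_a) = (82.5×10³)(4.7⁴)/(8·43.0³·21) = 3.0139 N/mm
Series: 1/k_eq = 1/1.4969 + 1/3.0139 = 0.99985; k_eq = 1.0001 N/mm
F = k_eq·δ = 1.0001·7.1 = 7.101 N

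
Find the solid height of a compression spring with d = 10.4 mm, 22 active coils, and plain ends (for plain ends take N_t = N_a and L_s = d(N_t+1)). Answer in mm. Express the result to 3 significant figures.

plain ends: N_t = N_a = 22
L_s = d·(N_t+1) = 10.4 × 23 = 239.2 mm

239 mm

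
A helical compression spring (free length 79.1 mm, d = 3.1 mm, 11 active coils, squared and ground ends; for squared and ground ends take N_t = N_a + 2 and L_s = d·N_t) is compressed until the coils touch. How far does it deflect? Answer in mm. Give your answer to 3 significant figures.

N_t = 13; L_s = 3.1·13 = 40.3 mm
δ_solid = L₀ − L_s = 79.1 − 40.3 = 38.8 mm

38.8 mm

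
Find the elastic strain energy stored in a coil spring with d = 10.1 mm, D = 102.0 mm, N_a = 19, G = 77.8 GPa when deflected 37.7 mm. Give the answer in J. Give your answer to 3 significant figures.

k = Gd⁴/(8D³N_a) = (77.8×10³)(10.1⁴)/(8·102.0³·19) = 5.019 N/mm
U = ½kδ² = 0.5 × 5.019 × 37.7² = 3566.8 N·mm = 3.5668 J

3.57 J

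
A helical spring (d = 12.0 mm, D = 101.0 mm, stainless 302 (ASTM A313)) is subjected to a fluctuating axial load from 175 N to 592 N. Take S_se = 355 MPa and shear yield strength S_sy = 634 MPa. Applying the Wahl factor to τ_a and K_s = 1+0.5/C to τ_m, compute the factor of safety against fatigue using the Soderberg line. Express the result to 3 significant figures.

5.05

C = D/d = 101.0/12.0 = 8.4167; K_W = (4C−1)/(4C−4)+0.615/C = 1.1742; K_s = 1+0.5/C = 1.0594
F_a = (F_max−F_min)/2 = 208.5 N; F_m = (F_max+F_min)/2 = 383.5 N
τ_a = K_W·8F_aD/(πd³) = 1.1742 × 31.033 = 36.439 MPa
τ_m = K_s·8F_mD/(πd³) = 1.0594 × 57.08 = 60.471 MPa
Soderberg: 1/n_f = τ_a/S_se + τ_m/S_sy = 36.439/355 + 60.471/634 = 0.10264 + 0.09538 = 0.19802
n_f = 1/0.19802 = 5.05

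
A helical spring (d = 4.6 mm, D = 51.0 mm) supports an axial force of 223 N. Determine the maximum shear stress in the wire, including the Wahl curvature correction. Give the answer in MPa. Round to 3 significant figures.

336 MPa

Spring index C = D/d = 51.0/4.6 = 11.0870
K_W = (4C−1)/(4C−4) + 0.615/C = 43.348/40.348 + 0.0555 = 1.1298
τ₀ = 8FD/(πd³) = 8·223·51.0/(π·4.6³) = 90984/305.79 = 297.54 MPa
τ_max = K·τ₀ = 1.1298 × 297.54 = 336.16 MPa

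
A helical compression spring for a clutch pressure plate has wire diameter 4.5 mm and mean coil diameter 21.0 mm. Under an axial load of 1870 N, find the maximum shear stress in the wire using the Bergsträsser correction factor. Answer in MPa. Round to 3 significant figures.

Spring index C = D/d = 21.0/4.5 = 4.6667
K_B = (4C+2)/(4C−3) = 20.667/15.667 = 1.3191
τ₀ = 8FD/(πd³) = 8·1870·21.0/(π·4.5³) = 314160/286.28 = 1097.4 MPa
τ_max = K·τ₀ = 1.3191 × 1097.4 = 1447.6 MPa

1450 MPa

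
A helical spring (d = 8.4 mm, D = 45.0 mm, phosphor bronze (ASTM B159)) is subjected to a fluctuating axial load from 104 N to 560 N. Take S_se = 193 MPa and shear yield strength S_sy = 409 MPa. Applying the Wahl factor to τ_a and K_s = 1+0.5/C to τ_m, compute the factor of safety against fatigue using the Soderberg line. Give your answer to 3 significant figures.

2.15

C = D/d = 45.0/8.4 = 5.3571; K_W = (4C−1)/(4C−4)+0.615/C = 1.2869; K_s = 1+0.5/C = 1.0933
F_a = (F_max−F_min)/2 = 228 N; F_m = (F_max+F_min)/2 = 332 N
τ_a = K_W·8F_aD/(πd³) = 1.2869 × 44.081 = 56.729 MPa
τ_m = K_s·8F_mD/(πd³) = 1.0933 × 64.188 = 70.179 MPa
Soderberg: 1/n_f = τ_a/S_se + τ_m/S_sy = 56.729/193 + 70.179/409 = 0.29393 + 0.17159 = 0.46552
n_f = 1/0.46552 = 2.148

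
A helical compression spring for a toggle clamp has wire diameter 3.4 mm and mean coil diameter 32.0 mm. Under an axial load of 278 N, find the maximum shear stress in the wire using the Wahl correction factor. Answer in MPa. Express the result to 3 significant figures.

Spring index C = D/d = 32.0/3.4 = 9.4118
K_W = (4C−1)/(4C−4) + 0.615/C = 36.647/33.647 + 0.0653 = 1.1545
τ₀ = 8FD/(πd³) = 8·278·32.0/(π·3.4³) = 71168/123.48 = 576.37 MPa
τ_max = K·τ₀ = 1.1545 × 576.37 = 665.42 MPa

665 MPa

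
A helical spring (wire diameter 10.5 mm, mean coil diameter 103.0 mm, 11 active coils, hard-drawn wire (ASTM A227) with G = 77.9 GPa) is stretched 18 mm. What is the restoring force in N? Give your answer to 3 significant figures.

k = Gd⁴/(8D³N_a) = (77.9×10³)(10.5⁴)/(8·103.0³·11) = 9.8469 N/mm
F = k·δ = 9.8469 × 18 = 177.24 N

177 N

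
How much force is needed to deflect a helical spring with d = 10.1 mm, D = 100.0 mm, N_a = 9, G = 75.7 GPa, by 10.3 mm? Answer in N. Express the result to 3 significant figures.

113 N

k = Gd⁴/(8D³N_a) = (75.7×10³)(10.1⁴)/(8·100.0³·9) = 10.941 N/mm
F = k·δ = 10.941 × 10.3 = 112.69 N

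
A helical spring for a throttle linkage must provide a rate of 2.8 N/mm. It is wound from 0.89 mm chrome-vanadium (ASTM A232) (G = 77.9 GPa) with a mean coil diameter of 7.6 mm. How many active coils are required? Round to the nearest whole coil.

5

N_a = Gd⁴/(8D³k) = (77.9×10³ × 0.89⁴)/(8 × 7.6³ × 2.8)
    = 48876.2 / 9833.06 = 4.971 → 5 coils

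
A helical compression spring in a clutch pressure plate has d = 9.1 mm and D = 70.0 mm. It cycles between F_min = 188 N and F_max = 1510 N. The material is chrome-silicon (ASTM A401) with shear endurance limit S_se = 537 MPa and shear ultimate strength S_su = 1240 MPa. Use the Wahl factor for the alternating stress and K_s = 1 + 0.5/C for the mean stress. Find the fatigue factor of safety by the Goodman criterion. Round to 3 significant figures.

1.92

C = D/d = 70.0/9.1 = 7.6923; K_W = (4C−1)/(4C−4)+0.615/C = 1.1920; K_s = 1+0.5/C = 1.0650
F_a = (F_max−F_min)/2 = 661 N; F_m = (F_max+F_min)/2 = 849 N
τ_a = K_W·8F_aD/(πd³) = 1.1920 × 156.36 = 186.38 MPa
τ_m = K_s·8F_mD/(πd³) = 1.0650 × 200.83 = 213.88 MPa
Goodman: 1/n_f = τ_a/S_se + τ_m/S_su = 186.38/537 + 213.88/1240 = 0.34708 + 0.17248 = 0.51956
n_f = 1/0.51956 = 1.925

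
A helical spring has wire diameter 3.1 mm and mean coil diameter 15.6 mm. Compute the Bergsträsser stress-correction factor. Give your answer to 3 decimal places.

C = D/d = 15.6/3.1 = 5.0323
K_B = (4C+2)/(4C−3) = 22.129/17.129 = 1.2919

1.292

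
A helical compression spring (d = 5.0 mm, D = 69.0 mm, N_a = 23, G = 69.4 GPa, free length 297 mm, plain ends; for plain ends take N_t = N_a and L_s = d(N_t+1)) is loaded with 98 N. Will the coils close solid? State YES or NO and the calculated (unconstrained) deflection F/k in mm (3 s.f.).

k = Gd⁴/(8D³N_a) = (69.4×10³)(5.0⁴)/(8·69.0³·23) = 0.71759 N/mm
N_t = 23; L_s = 5.0·24 = 120 mm; δ_solid = L₀ − L_s = 297 − 120 = 177 mm
δ = F/k = 98/0.71759 = 136.57 mm
δ < δ_solid → spring does not go solid

NO, δ = 137 mm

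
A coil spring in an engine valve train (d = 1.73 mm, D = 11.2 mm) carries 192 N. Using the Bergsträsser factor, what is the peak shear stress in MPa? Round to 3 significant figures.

1290 MPa

Spring index C = D/d = 11.2/1.73 = 6.4740
K_B = (4C+2)/(4C−3) = 27.896/22.896 = 1.2184
τ₀ = 8FD/(πd³) = 8·192·11.2/(π·1.73³) = 17203.2/16.266 = 1057.6 MPa
τ_max = K·τ₀ = 1.2184 × 1057.6 = 1288.6 MPa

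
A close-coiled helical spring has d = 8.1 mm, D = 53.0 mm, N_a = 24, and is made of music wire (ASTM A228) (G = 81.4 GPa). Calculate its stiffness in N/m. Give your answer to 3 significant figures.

k = Gd⁴/(8D³N_a) = (81.4×10³ × 8.1⁴) / (8 × 53.0³ × 24)
  = 3.504e+08 / 2.85844e+07 = 12.258 N/mm = 12258 N/m

12300 N/m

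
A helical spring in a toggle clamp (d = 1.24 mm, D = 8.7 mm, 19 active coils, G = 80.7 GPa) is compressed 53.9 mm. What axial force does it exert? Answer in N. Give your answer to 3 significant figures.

103 N

k = Gd⁴/(8D³N_a) = (80.7×10³)(1.24⁴)/(8·8.7³·19) = 1.9062 N/mm
F = k·δ = 1.9062 × 53.9 = 102.74 N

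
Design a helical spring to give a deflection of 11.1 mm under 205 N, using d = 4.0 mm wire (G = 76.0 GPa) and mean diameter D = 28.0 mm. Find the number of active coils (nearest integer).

Required rate k = F/δ = 205/11.1 = 18.468 N/mm
N_a = Gd⁴/(8D³k) = (76.0×10³ × 4.0⁴)/(8 × 28.0³ × 18.468)
    = 1.9456e+07 / 3.24336e+06 = 5.999 → 6 coils

6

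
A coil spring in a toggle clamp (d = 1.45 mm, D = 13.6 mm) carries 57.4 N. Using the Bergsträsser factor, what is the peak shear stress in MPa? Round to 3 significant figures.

Spring index C = D/d = 13.6/1.45 = 9.3793
K_B = (4C+2)/(4C−3) = 39.517/34.517 = 1.1449
τ₀ = 8FD/(πd³) = 8·57.4·13.6/(π·1.45³) = 6245.12/9.5775 = 652.06 MPa
τ_max = K·τ₀ = 1.1449 × 652.06 = 746.51 MPa

747 MPa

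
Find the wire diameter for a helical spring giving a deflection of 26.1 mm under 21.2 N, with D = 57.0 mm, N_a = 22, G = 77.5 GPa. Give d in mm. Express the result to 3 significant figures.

4.30 mm

Required rate k = F/δ = 21.2/26.1 = 0.81226 N/mm
d = (8D³N_a·k / G)^(1/4) = (8·57.0³·22·0.81226 / (77.5×10³))^0.25
  = (341.61)^0.25 = 4.2992 mm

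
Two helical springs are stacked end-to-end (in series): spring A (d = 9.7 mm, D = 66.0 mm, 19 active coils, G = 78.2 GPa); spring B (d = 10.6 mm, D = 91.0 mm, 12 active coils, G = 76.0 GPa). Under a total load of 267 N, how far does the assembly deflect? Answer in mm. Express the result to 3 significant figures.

k_A = Gd⁴/(8D³N_a) = (78.2×10³)(9.7⁴)/(8·66.0³·19) = 15.842 N/mm
k_B = Gd⁴/(8D³N_a) = (76.0×10³)(10.6⁴)/(8·91.0³·12) = 13.263 N/mm
Series: 1/k_eq = 1/15.842 + 1/13.263 = 0.13852; k_eq = 7.2192 N/mm
δ = F/k_eq = 267/7.2192 = 36.985 mm

37.0 mm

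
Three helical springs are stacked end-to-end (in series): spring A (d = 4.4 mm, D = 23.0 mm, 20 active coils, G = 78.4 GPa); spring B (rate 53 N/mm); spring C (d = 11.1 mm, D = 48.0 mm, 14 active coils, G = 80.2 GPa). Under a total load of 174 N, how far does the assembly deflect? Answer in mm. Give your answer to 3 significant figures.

k_A = Gd⁴/(8D³N_a) = (78.4×10³)(4.4⁴)/(8·23.0³·20) = 15.095 N/mm
k_C = Gd⁴/(8D³N_a) = (80.2×10³)(11.1⁴)/(8·48.0³·14) = 98.293 N/mm
Series: 1/k_eq = 1/15.095 + 1/53 + 1/98.293 = 0.09529; k_eq = 10.494 N/mm
δ = F/k_eq = 174/10.494 = 16.58 mm

16.6 mm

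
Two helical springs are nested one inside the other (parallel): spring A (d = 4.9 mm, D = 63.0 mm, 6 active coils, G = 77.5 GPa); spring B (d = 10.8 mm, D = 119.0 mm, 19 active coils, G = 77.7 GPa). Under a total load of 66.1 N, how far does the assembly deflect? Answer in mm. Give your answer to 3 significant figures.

8.42 mm

k_A = Gd⁴/(8D³N_a) = (77.5×10³)(4.9⁴)/(8·63.0³·6) = 3.7224 N/mm
k_B = Gd⁴/(8D³N_a) = (77.7×10³)(10.8⁴)/(8·119.0³·19) = 4.127 N/mm
Parallel: k_eq = 3.7224 + 4.127 = 7.8494 N/mm
δ = F/k_eq = 66.1/7.8494 = 8.4211 mm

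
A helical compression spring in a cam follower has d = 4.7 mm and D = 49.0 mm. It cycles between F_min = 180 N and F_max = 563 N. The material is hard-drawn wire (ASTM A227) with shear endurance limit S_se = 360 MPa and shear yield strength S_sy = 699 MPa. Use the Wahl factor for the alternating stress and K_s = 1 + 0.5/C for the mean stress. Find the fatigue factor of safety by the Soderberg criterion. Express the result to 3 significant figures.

0.716

C = D/d = 49.0/4.7 = 10.4255; K_W = (4C−1)/(4C−4)+0.615/C = 1.1386; K_s = 1+0.5/C = 1.0480
F_a = (F_max−F_min)/2 = 191.5 N; F_m = (F_max+F_min)/2 = 371.5 N
τ_a = K_W·8F_aD/(πd³) = 1.1386 × 230.15 = 262.04 MPa
τ_m = K_s·8F_mD/(πd³) = 1.0480 × 446.48 = 467.89 MPa
Soderberg: 1/n_f = τ_a/S_se + τ_m/S_sy = 262.04/360 + 467.89/699 = 0.72789 + 0.66937 = 1.3973
n_f = 1/1.3973 = 0.7157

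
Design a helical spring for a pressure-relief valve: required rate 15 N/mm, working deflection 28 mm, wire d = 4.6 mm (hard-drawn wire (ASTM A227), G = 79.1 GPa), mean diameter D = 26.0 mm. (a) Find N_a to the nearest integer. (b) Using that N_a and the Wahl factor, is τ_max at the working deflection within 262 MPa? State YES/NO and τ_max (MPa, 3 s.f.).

N_a = Gd⁴/(8D³k) = (79.1×10³)(4.6⁴)/(8·26.0³·15) = 16.79 → N_a = 17
Actual rate k = Gd⁴/(8D³·17) = 14.817 N/mm
Working load F = kδ = 14.817·28 = 414.87 N
C = 26.0/4.6 = 5.6522; K_W = (4C−1)/(4C−4)+0.615/C = 1.2700
τ_max = K_W·8FD/(πd³) = 1.2700·282.19 = 358.39 MPa
τ_max > 262 MPa → exceeds allowable

(a) 17 coils; (b) NO, τ_max = 358 MPa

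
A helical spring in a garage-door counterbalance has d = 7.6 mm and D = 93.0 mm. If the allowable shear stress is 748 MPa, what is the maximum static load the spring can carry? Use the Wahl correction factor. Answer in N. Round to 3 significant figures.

C = D/d = 93.0/7.6 = 12.2368
K_W = (4C−1)/(4C−4) + 0.615/C = 47.947/44.947 + 0.0503 = 1.1170
τ_max = K·8FD/(πd³) → F_max = τ_allow·πd³/(8DK)
F_max = 748·π·7.6³/(8·93.0·1.1170) = 1.0316e+06/831.05 = 1241.3 N

1240 N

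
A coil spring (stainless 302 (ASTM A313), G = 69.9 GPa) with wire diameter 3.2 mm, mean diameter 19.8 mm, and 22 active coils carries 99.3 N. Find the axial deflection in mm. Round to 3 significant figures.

k = Gd⁴/(8D³N_a) = (69.9×10³)(3.2⁴)/(8·19.8³·22) = 5.365 N/mm
δ = F/k = 99.3 / 5.365 = 18.509 mm

18.5 mm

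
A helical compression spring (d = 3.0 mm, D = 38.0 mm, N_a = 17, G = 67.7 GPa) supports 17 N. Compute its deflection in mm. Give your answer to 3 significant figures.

23.1 mm

k = Gd⁴/(8D³N_a) = (67.7×10³)(3.0⁴)/(8·38.0³·17) = 0.73483 N/mm
δ = F/k = 17 / 0.73483 = 23.135 mm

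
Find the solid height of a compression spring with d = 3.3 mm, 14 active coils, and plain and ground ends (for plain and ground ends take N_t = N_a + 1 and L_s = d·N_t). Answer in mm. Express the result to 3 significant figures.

plain and ground ends: N_t = N_a + 1 = 14 + 1 = 15
L_s = d·N_t = 3.3 × 15 = 49.5 mm

49.5 mm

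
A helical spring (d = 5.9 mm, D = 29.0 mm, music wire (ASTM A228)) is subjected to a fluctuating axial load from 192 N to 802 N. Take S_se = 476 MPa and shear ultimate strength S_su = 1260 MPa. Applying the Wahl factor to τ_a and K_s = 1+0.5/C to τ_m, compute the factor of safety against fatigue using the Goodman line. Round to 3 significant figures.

2.18

C = D/d = 29.0/5.9 = 4.9153; K_W = (4C−1)/(4C−4)+0.615/C = 1.3167; K_s = 1+0.5/C = 1.1017
F_a = (F_max−F_min)/2 = 305 N; F_m = (F_max+F_min)/2 = 497 N
τ_a = K_W·8F_aD/(πd³) = 1.3167 × 109.67 = 144.4 MPa
τ_m = K_s·8F_mD/(πd³) = 1.1017 × 178.71 = 196.88 MPa
Goodman: 1/n_f = τ_a/S_se + τ_m/S_su = 144.4/476 + 196.88/1260 = 0.30336 + 0.15626 = 0.45962
n_f = 1/0.45962 = 2.176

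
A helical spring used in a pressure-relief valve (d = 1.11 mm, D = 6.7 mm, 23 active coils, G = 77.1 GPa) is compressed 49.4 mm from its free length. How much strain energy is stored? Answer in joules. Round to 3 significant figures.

2.58 J

k = Gd⁴/(8D³N_a) = (77.1×10³)(1.11⁴)/(8·6.7³·23) = 2.115 N/mm
U = ½kδ² = 0.5 × 2.115 × 49.4² = 2580.6 N·mm = 2.5806 J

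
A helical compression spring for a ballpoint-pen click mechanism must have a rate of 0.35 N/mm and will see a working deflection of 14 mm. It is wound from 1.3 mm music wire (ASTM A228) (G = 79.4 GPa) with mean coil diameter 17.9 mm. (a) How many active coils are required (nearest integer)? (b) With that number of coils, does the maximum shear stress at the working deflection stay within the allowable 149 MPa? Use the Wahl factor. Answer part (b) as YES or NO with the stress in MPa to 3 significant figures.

N_a = Gd⁴/(8D³k) = (79.4×10³)(1.3⁴)/(8·17.9³·0.35) = 14.12 → N_a = 14
Actual rate k = Gd⁴/(8D³·14) = 0.35303 N/mm
Working load F = kδ = 0.35303·14 = 4.9425 N
C = 17.9/1.3 = 13.7692; K_W = (4C−1)/(4C−4)+0.615/C = 1.1034
τ_max = K_W·8FD/(πd³) = 1.1034·102.54 = 113.15 MPa
τ_max ≤ 149 MPa → acceptable

(a) 14 coils; (b) YES, τ_max = 113 MPa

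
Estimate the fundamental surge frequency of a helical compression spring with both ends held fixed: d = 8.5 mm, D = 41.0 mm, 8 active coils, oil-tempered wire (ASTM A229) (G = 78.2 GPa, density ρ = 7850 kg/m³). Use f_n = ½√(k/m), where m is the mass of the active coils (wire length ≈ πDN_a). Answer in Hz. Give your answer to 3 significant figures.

k = Gd⁴/(8D³N_a) = (78.2×10³)(8.5⁴)/(8·41.0³·8) = 92.545 N/mm = 92545 N/m
Wire length L = πDN_a = π·41.0·8 = 1030.4 mm
m = ρ·(πd²/4)·L = 7850 × 56.745×10⁻⁶ m² × 1.0304 m = 0.45901 kg
f_n = ½√(k/m) = 0.5·√(92545/0.45901) = 0.5·√(2.0162e+05) = 224.51 Hz

225 Hz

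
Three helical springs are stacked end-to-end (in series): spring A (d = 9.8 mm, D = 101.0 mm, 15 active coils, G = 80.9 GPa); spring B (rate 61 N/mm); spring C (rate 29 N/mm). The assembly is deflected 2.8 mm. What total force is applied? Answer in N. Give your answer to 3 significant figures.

12.9 N

k_A = Gd⁴/(8D³N_a) = (80.9×10³)(9.8⁴)/(8·101.0³·15) = 6.0354 N/mm
Series: 1/k_eq = 1/6.0354 + 1/61 + 1/29 = 0.21656; k_eq = 4.6176 N/mm
F = k_eq·δ = 4.6176·2.8 = 12.929 N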